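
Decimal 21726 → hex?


Divide by 16 repeatedly:
21726 ÷ 16 = 1357 remainder 14 (E)
1357 ÷ 16 = 84 remainder 13 (D)
84 ÷ 16 = 5 remainder 4 (4)
5 ÷ 16 = 0 remainder 5 (5)
Reading remainders bottom-up:
= 0x54DE


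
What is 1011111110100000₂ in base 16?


Group into 4-bit nibbles: 1011111110100000
  1011 = B
  1111 = F
  1010 = A
  0000 = 0
= 0xBFA0


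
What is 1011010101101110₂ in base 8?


Group into 3-bit groups: 001011010101101110
  001 = 1
  011 = 3
  010 = 2
  101 = 5
  101 = 5
  110 = 6
= 0o132556


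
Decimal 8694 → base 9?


Divide by 9 repeatedly:
8694 ÷ 9 = 966 remainder 0
966 ÷ 9 = 107 remainder 3
107 ÷ 9 = 11 remainder 8
11 ÷ 9 = 1 remainder 2
1 ÷ 9 = 0 remainder 1
Reading remainders bottom-up:
= 12830


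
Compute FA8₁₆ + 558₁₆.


Align and add column by column (LSB to MSB, each column mod 16 with carry):
  0FA8
+ 0558
  ----
  col 0: 8(8) + 8(8) + 0 (carry in) = 16 → 0(0), carry out 1
  col 1: A(10) + 5(5) + 1 (carry in) = 16 → 0(0), carry out 1
  col 2: F(15) + 5(5) + 1 (carry in) = 21 → 5(5), carry out 1
  col 3: 0(0) + 0(0) + 1 (carry in) = 1 → 1(1), carry out 0
Reading digits MSB→LSB: 1500
Strip leading zeros: 1500
= 0x1500


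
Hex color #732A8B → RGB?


Hex: #732A8B
R = 73₁₆ = 115
G = 2A₁₆ = 42
B = 8B₁₆ = 139
= RGB(115, 42, 139)


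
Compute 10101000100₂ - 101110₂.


Align and subtract column by column (LSB to MSB, borrowing when needed):
  10101000100
- 00000101110
  -----------
  col 0: (0 - 0 borrow-in) - 0 → 0 - 0 = 0, borrow out 0
  col 1: (0 - 0 borrow-in) - 1 → borrow from next column: (0+2) - 1 = 1, borrow out 1
  col 2: (1 - 1 borrow-in) - 1 → borrow from next column: (0+2) - 1 = 1, borrow out 1
  col 3: (0 - 1 borrow-in) - 1 → borrow from next column: (-1+2) - 1 = 0, borrow out 1
  col 4: (0 - 1 borrow-in) - 0 → borrow from next column: (-1+2) - 0 = 1, borrow out 1
  col 5: (0 - 1 borrow-in) - 1 → borrow from next column: (-1+2) - 1 = 0, borrow out 1
  col 6: (1 - 1 borrow-in) - 0 → 0 - 0 = 0, borrow out 0
  col 7: (0 - 0 borrow-in) - 0 → 0 - 0 = 0, borrow out 0
  col 8: (1 - 0 borrow-in) - 0 → 1 - 0 = 1, borrow out 0
  col 9: (0 - 0 borrow-in) - 0 → 0 - 0 = 0, borrow out 0
  col 10: (1 - 0 borrow-in) - 0 → 1 - 0 = 1, borrow out 0
Reading bits MSB→LSB: 10100010110
Strip leading zeros: 10100010110
= 10100010110


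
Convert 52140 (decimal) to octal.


Divide by 8 repeatedly:
52140 ÷ 8 = 6517 remainder 4
6517 ÷ 8 = 814 remainder 5
814 ÷ 8 = 101 remainder 6
101 ÷ 8 = 12 remainder 5
12 ÷ 8 = 1 remainder 4
1 ÷ 8 = 0 remainder 1
Reading remainders bottom-up:
= 0o145654


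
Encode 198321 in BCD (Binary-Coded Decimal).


Each digit → 4-bit binary:
  1 → 0001
  9 → 1001
  8 → 1000
  3 → 0011
  2 → 0010
  1 → 0001
= 0001 1001 1000 0011 0010 0001


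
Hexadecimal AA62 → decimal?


Positional values:
Position 0: 2 × 16^0 = 2 × 1 = 2
Position 1: 6 × 16^1 = 6 × 16 = 96
Position 2: A × 16^2 = 10 × 256 = 2560
Position 3: A × 16^3 = 10 × 4096 = 40960
Sum = 2 + 96 + 2560 + 40960
= 43618


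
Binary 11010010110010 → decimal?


Positional values:
Bit 1: 1 × 2^1 = 2
Bit 4: 1 × 2^4 = 16
Bit 5: 1 × 2^5 = 32
Bit 7: 1 × 2^7 = 128
Bit 10: 1 × 2^10 = 1024
Bit 12: 1 × 2^12 = 4096
Bit 13: 1 × 2^13 = 8192
Sum = 2 + 16 + 32 + 128 + 1024 + 4096 + 8192
= 13490


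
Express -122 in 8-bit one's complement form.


Original: 01111010
Invert all bits:
  bit 0: 0 → 1
  bit 1: 1 → 0
  bit 2: 1 → 0
  bit 3: 1 → 0
  bit 4: 1 → 0
  bit 5: 0 → 1
  bit 6: 1 → 0
  bit 7: 0 → 1
= 10000101


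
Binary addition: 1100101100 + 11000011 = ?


Align and add column by column (LSB to MSB, carry propagating):
  01100101100
+ 00011000011
  -----------
  col 0: 0 + 1 + 0 (carry in) = 1 → bit 1, carry out 0
  col 1: 0 + 1 + 0 (carry in) = 1 → bit 1, carry out 0
  col 2: 1 + 0 + 0 (carry in) = 1 → bit 1, carry out 0
  col 3: 1 + 0 + 0 (carry in) = 1 → bit 1, carry out 0
  col 4: 0 + 0 + 0 (carry in) = 0 → bit 0, carry out 0
  col 5: 1 + 0 + 0 (carry in) = 1 → bit 1, carry out 0
  col 6: 0 + 1 + 0 (carry in) = 1 → bit 1, carry out 0
  col 7: 0 + 1 + 0 (carry in) = 1 → bit 1, carry out 0
  col 8: 1 + 0 + 0 (carry in) = 1 → bit 1, carry out 0
  col 9: 1 + 0 + 0 (carry in) = 1 → bit 1, carry out 0
  col 10: 0 + 0 + 0 (carry in) = 0 → bit 0, carry out 0
Reading bits MSB→LSB: 01111101111
Strip leading zeros: 1111101111
= 1111101111


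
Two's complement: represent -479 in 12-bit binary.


Original: 000111011111
Step 1 - Invert all bits: 111000100000
Step 2 - Add 1: 111000100000 + 1
= 111000100001 (represents -479)


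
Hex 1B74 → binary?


Each hex digit → 4 binary bits:
  1 = 0001
  B = 1011
  7 = 0111
  4 = 0100
Concatenate: 0001 1011 0111 0100
= 0001101101110100


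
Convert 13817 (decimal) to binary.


Divide by 2 repeatedly:
13817 ÷ 2 = 6908 remainder 1
6908 ÷ 2 = 3454 remainder 0
3454 ÷ 2 = 1727 remainder 0
1727 ÷ 2 = 863 remainder 1
863 ÷ 2 = 431 remainder 1
431 ÷ 2 = 215 remainder 1
215 ÷ 2 = 107 remainder 1
107 ÷ 2 = 53 remainder 1
53 ÷ 2 = 26 remainder 1
26 ÷ 2 = 13 remainder 0
13 ÷ 2 = 6 remainder 1
6 ÷ 2 = 3 remainder 0
3 ÷ 2 = 1 remainder 1
1 ÷ 2 = 0 remainder 1
Reading remainders bottom-up:
= 11010111111001


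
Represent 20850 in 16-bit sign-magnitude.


Sign bit: 0 (positive)
Magnitude: 20850 = 101000101110010
= 0101000101110010


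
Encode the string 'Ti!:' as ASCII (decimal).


String: 'Ti!:'  (4 characters)
Per-character ASCII lookup:
  'T': uppercase starts at 65: 'T' = 65 + 19 = 84
  'i': lowercase starts at 97: 'i' = 97 + 8 = 105
  '!': special character: '!' = 33
  ':': special character: ':' = 58
= 84 105 33 58


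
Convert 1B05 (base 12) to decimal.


Positional values (base 12):
  5 × 12^0 = 5 × 1 = 5
  0 × 12^1 = 0 × 12 = 0
  B × 12^2 = 11 × 144 = 1584
  1 × 12^3 = 1 × 1728 = 1728
Sum = 5 + 0 + 1584 + 1728
= 3317


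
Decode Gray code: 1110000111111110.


Gray code: 1110000111111110
MSB stays the same: 1
Each subsequent bit = prev_binary XOR current_gray:
  B[1] = 1 XOR 1 = 0
  B[2] = 0 XOR 1 = 1
  B[3] = 1 XOR 0 = 1
  B[4] = 1 XOR 0 = 1
  B[5] = 1 XOR 0 = 1
  B[6] = 1 XOR 0 = 1
  B[7] = 1 XOR 1 = 0
  B[8] = 0 XOR 1 = 1
  B[9] = 1 XOR 1 = 0
  B[10] = 0 XOR 1 = 1
  B[11] = 1 XOR 1 = 0
  B[12] = 0 XOR 1 = 1
  B[13] = 1 XOR 1 = 0
  B[14] = 0 XOR 1 = 1
  B[15] = 1 XOR 0 = 1
= 1011111010101011 (48811 decimal)


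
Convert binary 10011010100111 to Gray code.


Binary: 10011010100111
Gray code: G = B XOR (B >> 1)
B >> 1 = 01001101010011
10011010100111 XOR 01001101010011:
  1 XOR 0 = 1
  0 XOR 1 = 1
  0 XOR 0 = 0
  1 XOR 0 = 1
  1 XOR 1 = 0
  0 XOR 1 = 1
  1 XOR 0 = 1
  0 XOR 1 = 1
  1 XOR 0 = 1
  0 XOR 1 = 1
  0 XOR 0 = 0
  1 XOR 0 = 1
  1 XOR 1 = 0
  1 XOR 1 = 0
= 11010111110100


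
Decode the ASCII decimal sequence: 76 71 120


Codes (decimal): 76 71 120
Per-code ASCII lookup:
  76  (range 65-90: uppercase, 76 - 65 = 11) → 'L'
  71  (range 65-90: uppercase, 71 - 65 = 6) → 'G'
  120  (range 97-122: lowercase, 120 - 97 = 23) → 'x'
= 'LGx'


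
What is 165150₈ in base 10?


Positional values:
Position 0: 0 × 8^0 = 0
Position 1: 5 × 8^1 = 40
Position 2: 1 × 8^2 = 64
Position 3: 5 × 8^3 = 2560
Position 4: 6 × 8^4 = 24576
Position 5: 1 × 8^5 = 32768
Sum = 0 + 40 + 64 + 2560 + 24576 + 32768
= 60008


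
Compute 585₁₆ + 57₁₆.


Align and add column by column (LSB to MSB, each column mod 16 with carry):
  0585
+ 0057
  ----
  col 0: 5(5) + 7(7) + 0 (carry in) = 12 → C(12), carry out 0
  col 1: 8(8) + 5(5) + 0 (carry in) = 13 → D(13), carry out 0
  col 2: 5(5) + 0(0) + 0 (carry in) = 5 → 5(5), carry out 0
  col 3: 0(0) + 0(0) + 0 (carry in) = 0 → 0(0), carry out 0
Reading digits MSB→LSB: 05DC
Strip leading zeros: 5DC
= 0x5DC


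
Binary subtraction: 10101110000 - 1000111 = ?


Align and subtract column by column (LSB to MSB, borrowing when needed):
  10101110000
- 00001000111
  -----------
  col 0: (0 - 0 borrow-in) - 1 → borrow from next column: (0+2) - 1 = 1, borrow out 1
  col 1: (0 - 1 borrow-in) - 1 → borrow from next column: (-1+2) - 1 = 0, borrow out 1
  col 2: (0 - 1 borrow-in) - 1 → borrow from next column: (-1+2) - 1 = 0, borrow out 1
  col 3: (0 - 1 borrow-in) - 0 → borrow from next column: (-1+2) - 0 = 1, borrow out 1
  col 4: (1 - 1 borrow-in) - 0 → 0 - 0 = 0, borrow out 0
  col 5: (1 - 0 borrow-in) - 0 → 1 - 0 = 1, borrow out 0
  col 6: (1 - 0 borrow-in) - 1 → 1 - 1 = 0, borrow out 0
  col 7: (0 - 0 borrow-in) - 0 → 0 - 0 = 0, borrow out 0
  col 8: (1 - 0 borrow-in) - 0 → 1 - 0 = 1, borrow out 0
  col 9: (0 - 0 borrow-in) - 0 → 0 - 0 = 0, borrow out 0
  col 10: (1 - 0 borrow-in) - 0 → 1 - 0 = 1, borrow out 0
Reading bits MSB→LSB: 10100101001
Strip leading zeros: 10100101001
= 10100101001


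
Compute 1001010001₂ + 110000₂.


Align and add column by column (LSB to MSB, carry propagating):
  01001010001
+ 00000110000
  -----------
  col 0: 1 + 0 + 0 (carry in) = 1 → bit 1, carry out 0
  col 1: 0 + 0 + 0 (carry in) = 0 → bit 0, carry out 0
  col 2: 0 + 0 + 0 (carry in) = 0 → bit 0, carry out 0
  col 3: 0 + 0 + 0 (carry in) = 0 → bit 0, carry out 0
  col 4: 1 + 1 + 0 (carry in) = 2 → bit 0, carry out 1
  col 5: 0 + 1 + 1 (carry in) = 2 → bit 0, carry out 1
  col 6: 1 + 0 + 1 (carry in) = 2 → bit 0, carry out 1
  col 7: 0 + 0 + 1 (carry in) = 1 → bit 1, carry out 0
  col 8: 0 + 0 + 0 (carry in) = 0 → bit 0, carry out 0
  col 9: 1 + 0 + 0 (carry in) = 1 → bit 1, carry out 0
  col 10: 0 + 0 + 0 (carry in) = 0 → bit 0, carry out 0
Reading bits MSB→LSB: 01010000001
Strip leading zeros: 1010000001
= 1010000001


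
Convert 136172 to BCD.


Each digit → 4-bit binary:
  1 → 0001
  3 → 0011
  6 → 0110
  1 → 0001
  7 → 0111
  2 → 0010
= 0001 0011 0110 0001 0111 0010


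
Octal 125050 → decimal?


Positional values:
Position 0: 0 × 8^0 = 0
Position 1: 5 × 8^1 = 40
Position 2: 0 × 8^2 = 0
Position 3: 5 × 8^3 = 2560
Position 4: 2 × 8^4 = 8192
Position 5: 1 × 8^5 = 32768
Sum = 0 + 40 + 0 + 2560 + 8192 + 32768
= 43560


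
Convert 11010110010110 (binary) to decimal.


Positional values:
Bit 1: 1 × 2^1 = 2
Bit 2: 1 × 2^2 = 4
Bit 4: 1 × 2^4 = 16
Bit 7: 1 × 2^7 = 128
Bit 8: 1 × 2^8 = 256
Bit 10: 1 × 2^10 = 1024
Bit 12: 1 × 2^12 = 4096
Bit 13: 1 × 2^13 = 8192
Sum = 2 + 4 + 16 + 128 + 256 + 1024 + 4096 + 8192
= 13718


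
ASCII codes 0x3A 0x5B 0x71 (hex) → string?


Codes (hex): 0x3A 0x5B 0x71
Per-code ASCII lookup:
  0x3A = 58  (special character) → ':'
  0x5B = 91  (special character) → '['
  0x71 = 113  (range 97-122: lowercase, 113 - 97 = 16) → 'q'
= ':[q'


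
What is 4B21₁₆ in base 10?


Positional values:
Position 0: 1 × 16^0 = 1 × 1 = 1
Position 1: 2 × 16^1 = 2 × 16 = 32
Position 2: B × 16^2 = 11 × 256 = 2816
Position 3: 4 × 16^3 = 4 × 4096 = 16384
Sum = 1 + 32 + 2816 + 16384
= 19233


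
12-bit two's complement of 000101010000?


Original: 000101010000
Step 1 - Invert all bits: 111010101111
Step 2 - Add 1: 111010101111 + 1
= 111010110000 (represents -336)


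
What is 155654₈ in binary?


Each octal digit → 3 binary bits:
  1 = 001
  5 = 101
  5 = 101
  6 = 110
  5 = 101
  4 = 100
Concatenate: 001 101 101 110 101 100
= 001101101110101100


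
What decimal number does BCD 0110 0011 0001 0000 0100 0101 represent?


Each 4-bit group → digit:
  0110 → 6
  0011 → 3
  0001 → 1
  0000 → 0
  0100 → 4
  0101 → 5
= 631045


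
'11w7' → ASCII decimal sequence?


String: '11w7'  (4 characters)
Per-character ASCII lookup:
  '1': digits start at 48: '1' = 48 + 1 = 49
  '1': digits start at 48: '1' = 48 + 1 = 49
  'w': lowercase starts at 97: 'w' = 97 + 22 = 119
  '7': digits start at 48: '7' = 48 + 7 = 55
= 49 49 119 55


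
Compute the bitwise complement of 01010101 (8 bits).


Original: 01010101
Invert all bits:
  bit 0: 0 → 1
  bit 1: 1 → 0
  bit 2: 0 → 1
  bit 3: 1 → 0
  bit 4: 0 → 1
  bit 5: 1 → 0
  bit 6: 0 → 1
  bit 7: 1 → 0
= 10101010


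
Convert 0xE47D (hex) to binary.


Each hex digit → 4 binary bits:
  E = 1110
  4 = 0100
  7 = 0111
  D = 1101
Concatenate: 1110 0100 0111 1101
= 1110010001111101


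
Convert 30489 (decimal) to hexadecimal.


Divide by 16 repeatedly:
30489 ÷ 16 = 1905 remainder 9 (9)
1905 ÷ 16 = 119 remainder 1 (1)
119 ÷ 16 = 7 remainder 7 (7)
7 ÷ 16 = 0 remainder 7 (7)
Reading remainders bottom-up:
= 0x7719


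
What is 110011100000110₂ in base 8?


Group into 3-bit groups: 110011100000110
  110 = 6
  011 = 3
  100 = 4
  000 = 0
  110 = 6
= 0o63406


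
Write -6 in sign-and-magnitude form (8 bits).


Sign bit: 1 (negative)
Magnitude: 6 = 0000110
= 10000110


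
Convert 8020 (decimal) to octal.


Divide by 8 repeatedly:
8020 ÷ 8 = 1002 remainder 4
1002 ÷ 8 = 125 remainder 2
125 ÷ 8 = 15 remainder 5
15 ÷ 8 = 1 remainder 7
1 ÷ 8 = 0 remainder 1
Reading remainders bottom-up:
= 0o17524


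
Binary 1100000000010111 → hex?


Group into 4-bit nibbles: 1100000000010111
  1100 = C
  0000 = 0
  0001 = 1
  0111 = 7
= 0xC017


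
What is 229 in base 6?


Divide by 6 repeatedly:
229 ÷ 6 = 38 remainder 1
38 ÷ 6 = 6 remainder 2
6 ÷ 6 = 1 remainder 0
1 ÷ 6 = 0 remainder 1
Reading remainders bottom-up:
= 1021


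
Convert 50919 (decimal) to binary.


Divide by 2 repeatedly:
50919 ÷ 2 = 25459 remainder 1
25459 ÷ 2 = 12729 remainder 1
12729 ÷ 2 = 6364 remainder 1
6364 ÷ 2 = 3182 remainder 0
3182 ÷ 2 = 1591 remainder 0
1591 ÷ 2 = 795 remainder 1
795 ÷ 2 = 397 remainder 1
397 ÷ 2 = 198 remainder 1
198 ÷ 2 = 99 remainder 0
99 ÷ 2 = 49 remainder 1
49 ÷ 2 = 24 remainder 1
24 ÷ 2 = 12 remainder 0
12 ÷ 2 = 6 remainder 0
6 ÷ 2 = 3 remainder 0
3 ÷ 2 = 1 remainder 1
1 ÷ 2 = 0 remainder 1
Reading remainders bottom-up:
= 1100011011100111


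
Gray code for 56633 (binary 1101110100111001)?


Binary: 1101110100111001
Gray code: G = B XOR (B >> 1)
B >> 1 = 0110111010011100
1101110100111001 XOR 0110111010011100:
  1 XOR 0 = 1
  1 XOR 1 = 0
  0 XOR 1 = 1
  1 XOR 0 = 1
  1 XOR 1 = 0
  1 XOR 1 = 0
  0 XOR 1 = 1
  1 XOR 0 = 1
  0 XOR 1 = 1
  0 XOR 0 = 0
  1 XOR 0 = 1
  1 XOR 1 = 0
  1 XOR 1 = 0
  0 XOR 1 = 1
  0 XOR 0 = 0
  1 XOR 0 = 1
= 1011001110100101


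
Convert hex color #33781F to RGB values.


Hex: #33781F
R = 33₁₆ = 51
G = 78₁₆ = 120
B = 1F₁₆ = 31
= RGB(51, 120, 31)


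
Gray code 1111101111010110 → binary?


Gray code: 1111101111010110
MSB stays the same: 1
Each subsequent bit = prev_binary XOR current_gray:
  B[1] = 1 XOR 1 = 0
  B[2] = 0 XOR 1 = 1
  B[3] = 1 XOR 1 = 0
  B[4] = 0 XOR 1 = 1
  B[5] = 1 XOR 0 = 1
  B[6] = 1 XOR 1 = 0
  B[7] = 0 XOR 1 = 1
  B[8] = 1 XOR 1 = 0
  B[9] = 0 XOR 1 = 1
  B[10] = 1 XOR 0 = 1
  B[11] = 1 XOR 1 = 0
  B[12] = 0 XOR 0 = 0
  B[13] = 0 XOR 1 = 1
  B[14] = 1 XOR 1 = 0
  B[15] = 0 XOR 0 = 0
= 1010110101100100 (44388 decimal)


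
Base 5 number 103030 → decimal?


Positional values (base 5):
  0 × 5^0 = 0 × 1 = 0
  3 × 5^1 = 3 × 5 = 15
  0 × 5^2 = 0 × 25 = 0
  3 × 5^3 = 3 × 125 = 375
  0 × 5^4 = 0 × 625 = 0
  1 × 5^5 = 1 × 3125 = 3125
Sum = 0 + 15 + 0 + 375 + 0 + 3125
= 3515


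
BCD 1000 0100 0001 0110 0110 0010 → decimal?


Each 4-bit group → digit:
  1000 → 8
  0100 → 4
  0001 → 1
  0110 → 6
  0110 → 6
  0010 → 2
= 841662


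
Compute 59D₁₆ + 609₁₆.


Align and add column by column (LSB to MSB, each column mod 16 with carry):
  059D
+ 0609
  ----
  col 0: D(13) + 9(9) + 0 (carry in) = 22 → 6(6), carry out 1
  col 1: 9(9) + 0(0) + 1 (carry in) = 10 → A(10), carry out 0
  col 2: 5(5) + 6(6) + 0 (carry in) = 11 → B(11), carry out 0
  col 3: 0(0) + 0(0) + 0 (carry in) = 0 → 0(0), carry out 0
Reading digits MSB→LSB: 0BA6
Strip leading zeros: BA6
= 0xBA6


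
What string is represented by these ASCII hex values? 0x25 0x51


Codes (hex): 0x25 0x51
Per-code ASCII lookup:
  0x25 = 37  (special character) → '%'
  0x51 = 81  (range 65-90: uppercase, 81 - 65 = 16) → 'Q'
= '%Q'


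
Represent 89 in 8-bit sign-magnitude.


Sign bit: 0 (positive)
Magnitude: 89 = 1011001
= 01011001


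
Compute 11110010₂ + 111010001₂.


Align and add column by column (LSB to MSB, carry propagating):
  0011110010
+ 0111010001
  ----------
  col 0: 0 + 1 + 0 (carry in) = 1 → bit 1, carry out 0
  col 1: 1 + 0 + 0 (carry in) = 1 → bit 1, carry out 0
  col 2: 0 + 0 + 0 (carry in) = 0 → bit 0, carry out 0
  col 3: 0 + 0 + 0 (carry in) = 0 → bit 0, carry out 0
  col 4: 1 + 1 + 0 (carry in) = 2 → bit 0, carry out 1
  col 5: 1 + 0 + 1 (carry in) = 2 → bit 0, carry out 1
  col 6: 1 + 1 + 1 (carry in) = 3 → bit 1, carry out 1
  col 7: 1 + 1 + 1 (carry in) = 3 → bit 1, carry out 1
  col 8: 0 + 1 + 1 (carry in) = 2 → bit 0, carry out 1
  col 9: 0 + 0 + 1 (carry in) = 1 → bit 1, carry out 0
Reading bits MSB→LSB: 1011000011
Strip leading zeros: 1011000011
= 1011000011


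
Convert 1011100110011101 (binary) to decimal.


Positional values:
Bit 0: 1 × 2^0 = 1
Bit 2: 1 × 2^2 = 4
Bit 3: 1 × 2^3 = 8
Bit 4: 1 × 2^4 = 16
Bit 7: 1 × 2^7 = 128
Bit 8: 1 × 2^8 = 256
Bit 11: 1 × 2^11 = 2048
Bit 12: 1 × 2^12 = 4096
Bit 13: 1 × 2^13 = 8192
Bit 15: 1 × 2^15 = 32768
Sum = 1 + 4 + 8 + 16 + 128 + 256 + 2048 + 4096 + 8192 + 32768
= 47517


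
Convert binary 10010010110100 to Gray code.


Binary: 10010010110100
Gray code: G = B XOR (B >> 1)
B >> 1 = 01001001011010
10010010110100 XOR 01001001011010:
  1 XOR 0 = 1
  0 XOR 1 = 1
  0 XOR 0 = 0
  1 XOR 0 = 1
  0 XOR 1 = 1
  0 XOR 0 = 0
  1 XOR 0 = 1
  0 XOR 1 = 1
  1 XOR 0 = 1
  1 XOR 1 = 0
  0 XOR 1 = 1
  1 XOR 0 = 1
  0 XOR 1 = 1
  0 XOR 0 = 0
= 11011011101110


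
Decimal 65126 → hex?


Divide by 16 repeatedly:
65126 ÷ 16 = 4070 remainder 6 (6)
4070 ÷ 16 = 254 remainder 6 (6)
254 ÷ 16 = 15 remainder 14 (E)
15 ÷ 16 = 0 remainder 15 (F)
Reading remainders bottom-up:
= 0xFE66


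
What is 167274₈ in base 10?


Positional values:
Position 0: 4 × 8^0 = 4
Position 1: 7 × 8^1 = 56
Position 2: 2 × 8^2 = 128
Position 3: 7 × 8^3 = 3584
Position 4: 6 × 8^4 = 24576
Position 5: 1 × 8^5 = 32768
Sum = 4 + 56 + 128 + 3584 + 24576 + 32768
= 61116


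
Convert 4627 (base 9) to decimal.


Positional values (base 9):
  7 × 9^0 = 7 × 1 = 7
  2 × 9^1 = 2 × 9 = 18
  6 × 9^2 = 6 × 81 = 486
  4 × 9^3 = 4 × 729 = 2916
Sum = 7 + 18 + 486 + 2916
= 3427


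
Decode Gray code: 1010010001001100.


Gray code: 1010010001001100
MSB stays the same: 1
Each subsequent bit = prev_binary XOR current_gray:
  B[1] = 1 XOR 0 = 1
  B[2] = 1 XOR 1 = 0
  B[3] = 0 XOR 0 = 0
  B[4] = 0 XOR 0 = 0
  B[5] = 0 XOR 1 = 1
  B[6] = 1 XOR 0 = 1
  B[7] = 1 XOR 0 = 1
  B[8] = 1 XOR 0 = 1
  B[9] = 1 XOR 1 = 0
  B[10] = 0 XOR 0 = 0
  B[11] = 0 XOR 0 = 0
  B[12] = 0 XOR 1 = 1
  B[13] = 1 XOR 1 = 0
  B[14] = 0 XOR 0 = 0
  B[15] = 0 XOR 0 = 0
= 1100011110001000 (51080 decimal)


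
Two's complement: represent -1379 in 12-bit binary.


Original: 010101100011
Step 1 - Invert all bits: 101010011100
Step 2 - Add 1: 101010011100 + 1
= 101010011101 (represents -1379)


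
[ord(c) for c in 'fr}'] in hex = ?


String: 'fr}'  (3 characters)
Per-character ASCII lookup:
  'f': lowercase starts at 97: 'f' = 97 + 5 = 102 → 0x66
  'r': lowercase starts at 97: 'r' = 97 + 17 = 114 → 0x72
  '}': special character: '}' = 125 → 0x7D
= 0x66 0x72 0x7D


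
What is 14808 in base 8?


Divide by 8 repeatedly:
14808 ÷ 8 = 1851 remainder 0
1851 ÷ 8 = 231 remainder 3
231 ÷ 8 = 28 remainder 7
28 ÷ 8 = 3 remainder 4
3 ÷ 8 = 0 remainder 3
Reading remainders bottom-up:
= 0o34730


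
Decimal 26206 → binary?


Divide by 2 repeatedly:
26206 ÷ 2 = 13103 remainder 0
13103 ÷ 2 = 6551 remainder 1
6551 ÷ 2 = 3275 remainder 1
3275 ÷ 2 = 1637 remainder 1
1637 ÷ 2 = 818 remainder 1
818 ÷ 2 = 409 remainder 0
409 ÷ 2 = 204 remainder 1
204 ÷ 2 = 102 remainder 0
102 ÷ 2 = 51 remainder 0
51 ÷ 2 = 25 remainder 1
25 ÷ 2 = 12 remainder 1
12 ÷ 2 = 6 remainder 0
6 ÷ 2 = 3 remainder 0
3 ÷ 2 = 1 remainder 1
1 ÷ 2 = 0 remainder 1
Reading remainders bottom-up:
= 110011001011110


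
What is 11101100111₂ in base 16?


Group into 4-bit nibbles: 011101100111
  0111 = 7
  0110 = 6
  0111 = 7
= 0x767


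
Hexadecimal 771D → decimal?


Positional values:
Position 0: D × 16^0 = 13 × 1 = 13
Position 1: 1 × 16^1 = 1 × 16 = 16
Position 2: 7 × 16^2 = 7 × 256 = 1792
Position 3: 7 × 16^3 = 7 × 4096 = 28672
Sum = 13 + 16 + 1792 + 28672
= 30493


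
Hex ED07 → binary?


Each hex digit → 4 binary bits:
  E = 1110
  D = 1101
  0 = 0000
  7 = 0111
Concatenate: 1110 1101 0000 0111
= 1110110100000111


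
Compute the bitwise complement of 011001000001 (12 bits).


Original: 011001000001
Invert all bits:
  bit 0: 0 → 1
  bit 1: 1 → 0
  bit 2: 1 → 0
  bit 3: 0 → 1
  bit 4: 0 → 1
  bit 5: 1 → 0
  bit 6: 0 → 1
  bit 7: 0 → 1
  bit 8: 0 → 1
  bit 9: 0 → 1
  bit 10: 0 → 1
  bit 11: 1 → 0
= 100110111110


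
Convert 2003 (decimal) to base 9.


Divide by 9 repeatedly:
2003 ÷ 9 = 222 remainder 5
222 ÷ 9 = 24 remainder 6
24 ÷ 9 = 2 remainder 6
2 ÷ 9 = 0 remainder 2
Reading remainders bottom-up:
= 2665


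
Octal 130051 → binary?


Each octal digit → 3 binary bits:
  1 = 001
  3 = 011
  0 = 000
  0 = 000
  5 = 101
  1 = 001
Concatenate: 001 011 000 000 101 001
= 001011000000101001


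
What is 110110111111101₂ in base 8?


Group into 3-bit groups: 110110111111101
  110 = 6
  110 = 6
  111 = 7
  111 = 7
  101 = 5
= 0o66775


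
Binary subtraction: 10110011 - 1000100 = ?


Align and subtract column by column (LSB to MSB, borrowing when needed):
  10110011
- 01000100
  --------
  col 0: (1 - 0 borrow-in) - 0 → 1 - 0 = 1, borrow out 0
  col 1: (1 - 0 borrow-in) - 0 → 1 - 0 = 1, borrow out 0
  col 2: (0 - 0 borrow-in) - 1 → borrow from next column: (0+2) - 1 = 1, borrow out 1
  col 3: (0 - 1 borrow-in) - 0 → borrow from next column: (-1+2) - 0 = 1, borrow out 1
  col 4: (1 - 1 borrow-in) - 0 → 0 - 0 = 0, borrow out 0
  col 5: (1 - 0 borrow-in) - 0 → 1 - 0 = 1, borrow out 0
  col 6: (0 - 0 borrow-in) - 1 → borrow from next column: (0+2) - 1 = 1, borrow out 1
  col 7: (1 - 1 borrow-in) - 0 → 0 - 0 = 0, borrow out 0
Reading bits MSB→LSB: 01101111
Strip leading zeros: 1101111
= 1101111


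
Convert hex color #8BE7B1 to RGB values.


Hex: #8BE7B1
R = 8B₁₆ = 139
G = E7₁₆ = 231
B = B1₁₆ = 177
= RGB(139, 231, 177)


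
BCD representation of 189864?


Each digit → 4-bit binary:
  1 → 0001
  8 → 1000
  9 → 1001
  8 → 1000
  6 → 0110
  4 → 0100
= 0001 1000 1001 1000 0110 0100


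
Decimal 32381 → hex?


Divide by 16 repeatedly:
32381 ÷ 16 = 2023 remainder 13 (D)
2023 ÷ 16 = 126 remainder 7 (7)
126 ÷ 16 = 7 remainder 14 (E)
7 ÷ 16 = 0 remainder 7 (7)
Reading remainders bottom-up:
= 0x7E7D


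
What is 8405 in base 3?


Divide by 3 repeatedly:
8405 ÷ 3 = 2801 remainder 2
2801 ÷ 3 = 933 remainder 2
933 ÷ 3 = 311 remainder 0
311 ÷ 3 = 103 remainder 2
103 ÷ 3 = 34 remainder 1
34 ÷ 3 = 11 remainder 1
11 ÷ 3 = 3 remainder 2
3 ÷ 3 = 1 remainder 0
1 ÷ 3 = 0 remainder 1
Reading remainders bottom-up:
= 102112022


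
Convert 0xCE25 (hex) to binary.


Each hex digit → 4 binary bits:
  C = 1100
  E = 1110
  2 = 0010
  5 = 0101
Concatenate: 1100 1110 0010 0101
= 1100111000100101


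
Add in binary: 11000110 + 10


Align and add column by column (LSB to MSB, carry propagating):
  011000110
+ 000000010
  ---------
  col 0: 0 + 0 + 0 (carry in) = 0 → bit 0, carry out 0
  col 1: 1 + 1 + 0 (carry in) = 2 → bit 0, carry out 1
  col 2: 1 + 0 + 1 (carry in) = 2 → bit 0, carry out 1
  col 3: 0 + 0 + 1 (carry in) = 1 → bit 1, carry out 0
  col 4: 0 + 0 + 0 (carry in) = 0 → bit 0, carry out 0
  col 5: 0 + 0 + 0 (carry in) = 0 → bit 0, carry out 0
  col 6: 1 + 0 + 0 (carry in) = 1 → bit 1, carry out 0
  col 7: 1 + 0 + 0 (carry in) = 1 → bit 1, carry out 0
  col 8: 0 + 0 + 0 (carry in) = 0 → bit 0, carry out 0
Reading bits MSB→LSB: 011001000
Strip leading zeros: 11001000
= 11001000


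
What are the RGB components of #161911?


Hex: #161911
R = 16₁₆ = 22
G = 19₁₆ = 25
B = 11₁₆ = 17
= RGB(22, 25, 17)


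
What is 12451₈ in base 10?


Positional values:
Position 0: 1 × 8^0 = 1
Position 1: 5 × 8^1 = 40
Position 2: 4 × 8^2 = 256
Position 3: 2 × 8^3 = 1024
Position 4: 1 × 8^4 = 4096
Sum = 1 + 40 + 256 + 1024 + 4096
= 5417


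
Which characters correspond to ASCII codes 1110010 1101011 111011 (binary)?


Codes (binary): 1110010 1101011 111011
Per-code ASCII lookup:
  1110010 = 114  (range 97-122: lowercase, 114 - 97 = 17) → 'r'
  1101011 = 107  (range 97-122: lowercase, 107 - 97 = 10) → 'k'
  111011 = 59  (special character) → ';'
= 'rk;'


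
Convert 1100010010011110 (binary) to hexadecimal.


Group into 4-bit nibbles: 1100010010011110
  1100 = C
  0100 = 4
  1001 = 9
  1110 = E
= 0xC49E


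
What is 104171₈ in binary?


Each octal digit → 3 binary bits:
  1 = 001
  0 = 000
  4 = 100
  1 = 001
  7 = 111
  1 = 001
Concatenate: 001 000 100 001 111 001
= 001000100001111001


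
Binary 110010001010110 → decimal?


Positional values:
Bit 1: 1 × 2^1 = 2
Bit 2: 1 × 2^2 = 4
Bit 4: 1 × 2^4 = 16
Bit 6: 1 × 2^6 = 64
Bit 10: 1 × 2^10 = 1024
Bit 13: 1 × 2^13 = 8192
Bit 14: 1 × 2^14 = 16384
Sum = 2 + 4 + 16 + 64 + 1024 + 8192 + 16384
= 25686


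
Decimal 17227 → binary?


Divide by 2 repeatedly:
17227 ÷ 2 = 8613 remainder 1
8613 ÷ 2 = 4306 remainder 1
4306 ÷ 2 = 2153 remainder 0
2153 ÷ 2 = 1076 remainder 1
1076 ÷ 2 = 538 remainder 0
538 ÷ 2 = 269 remainder 0
269 ÷ 2 = 134 remainder 1
134 ÷ 2 = 67 remainder 0
67 ÷ 2 = 33 remainder 1
33 ÷ 2 = 16 remainder 1
16 ÷ 2 = 8 remainder 0
8 ÷ 2 = 4 remainder 0
4 ÷ 2 = 2 remainder 0
2 ÷ 2 = 1 remainder 0
1 ÷ 2 = 0 remainder 1
Reading remainders bottom-up:
= 100001101001011


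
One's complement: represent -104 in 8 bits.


Original: 01101000
Invert all bits:
  bit 0: 0 → 1
  bit 1: 1 → 0
  bit 2: 1 → 0
  bit 3: 0 → 1
  bit 4: 1 → 0
  bit 5: 0 → 1
  bit 6: 0 → 1
  bit 7: 0 → 1
= 10010111


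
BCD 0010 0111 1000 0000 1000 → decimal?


Each 4-bit group → digit:
  0010 → 2
  0111 → 7
  1000 → 8
  0000 → 0
  1000 → 8
= 27808


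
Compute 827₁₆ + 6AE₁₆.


Align and add column by column (LSB to MSB, each column mod 16 with carry):
  0827
+ 06AE
  ----
  col 0: 7(7) + E(14) + 0 (carry in) = 21 → 5(5), carry out 1
  col 1: 2(2) + A(10) + 1 (carry in) = 13 → D(13), carry out 0
  col 2: 8(8) + 6(6) + 0 (carry in) = 14 → E(14), carry out 0
  col 3: 0(0) + 0(0) + 0 (carry in) = 0 → 0(0), carry out 0
Reading digits MSB→LSB: 0ED5
Strip leading zeros: ED5
= 0xED5


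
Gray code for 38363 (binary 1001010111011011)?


Binary: 1001010111011011
Gray code: G = B XOR (B >> 1)
B >> 1 = 0100101011101101
1001010111011011 XOR 0100101011101101:
  1 XOR 0 = 1
  0 XOR 1 = 1
  0 XOR 0 = 0
  1 XOR 0 = 1
  0 XOR 1 = 1
  1 XOR 0 = 1
  0 XOR 1 = 1
  1 XOR 0 = 1
  1 XOR 1 = 0
  1 XOR 1 = 0
  0 XOR 1 = 1
  1 XOR 0 = 1
  1 XOR 1 = 0
  0 XOR 1 = 1
  1 XOR 0 = 1
  1 XOR 1 = 0
= 1101111100110110


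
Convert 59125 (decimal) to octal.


Divide by 8 repeatedly:
59125 ÷ 8 = 7390 remainder 5
7390 ÷ 8 = 923 remainder 6
923 ÷ 8 = 115 remainder 3
115 ÷ 8 = 14 remainder 3
14 ÷ 8 = 1 remainder 6
1 ÷ 8 = 0 remainder 1
Reading remainders bottom-up:
= 0o163365


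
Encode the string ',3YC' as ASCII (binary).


String: ',3YC'  (4 characters)
Per-character ASCII lookup:
  ',': special character: ',' = 44 → 101100
  '3': digits start at 48: '3' = 48 + 3 = 51 → 110011
  'Y': uppercase starts at 65: 'Y' = 65 + 24 = 89 → 1011001
  'C': uppercase starts at 65: 'C' = 65 + 2 = 67 → 1000011
= 101100 110011 1011001 1000011


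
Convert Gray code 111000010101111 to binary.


Gray code: 111000010101111
MSB stays the same: 1
Each subsequent bit = prev_binary XOR current_gray:
  B[1] = 1 XOR 1 = 0
  B[2] = 0 XOR 1 = 1
  B[3] = 1 XOR 0 = 1
  B[4] = 1 XOR 0 = 1
  B[5] = 1 XOR 0 = 1
  B[6] = 1 XOR 0 = 1
  B[7] = 1 XOR 1 = 0
  B[8] = 0 XOR 0 = 0
  B[9] = 0 XOR 1 = 1
  B[10] = 1 XOR 0 = 1
  B[11] = 1 XOR 1 = 0
  B[12] = 0 XOR 1 = 1
  B[13] = 1 XOR 1 = 0
  B[14] = 0 XOR 1 = 1
= 101111100110101 (24373 decimal)


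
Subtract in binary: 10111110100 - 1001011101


Align and subtract column by column (LSB to MSB, borrowing when needed):
  10111110100
- 01001011101
  -----------
  col 0: (0 - 0 borrow-in) - 1 → borrow from next column: (0+2) - 1 = 1, borrow out 1
  col 1: (0 - 1 borrow-in) - 0 → borrow from next column: (-1+2) - 0 = 1, borrow out 1
  col 2: (1 - 1 borrow-in) - 1 → borrow from next column: (0+2) - 1 = 1, borrow out 1
  col 3: (0 - 1 borrow-in) - 1 → borrow from next column: (-1+2) - 1 = 0, borrow out 1
  col 4: (1 - 1 borrow-in) - 1 → borrow from next column: (0+2) - 1 = 1, borrow out 1
  col 5: (1 - 1 borrow-in) - 0 → 0 - 0 = 0, borrow out 0
  col 6: (1 - 0 borrow-in) - 1 → 1 - 1 = 0, borrow out 0
  col 7: (1 - 0 borrow-in) - 0 → 1 - 0 = 1, borrow out 0
  col 8: (1 - 0 borrow-in) - 0 → 1 - 0 = 1, borrow out 0
  col 9: (0 - 0 borrow-in) - 1 → borrow from next column: (0+2) - 1 = 1, borrow out 1
  col 10: (1 - 1 borrow-in) - 0 → 0 - 0 = 0, borrow out 0
Reading bits MSB→LSB: 01110010111
Strip leading zeros: 1110010111
= 1110010111


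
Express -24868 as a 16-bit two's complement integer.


Original: 0110000100100100
Step 1 - Invert all bits: 1001111011011011
Step 2 - Add 1: 1001111011011011 + 1
= 1001111011011100 (represents -24868)


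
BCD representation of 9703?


Each digit → 4-bit binary:
  9 → 1001
  7 → 0111
  0 → 0000
  3 → 0011
= 1001 0111 0000 0011


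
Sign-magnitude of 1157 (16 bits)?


Sign bit: 0 (positive)
Magnitude: 1157 = 000010010000101
= 0000010010000101


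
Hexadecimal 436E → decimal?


Positional values:
Position 0: E × 16^0 = 14 × 1 = 14
Position 1: 6 × 16^1 = 6 × 16 = 96
Position 2: 3 × 16^2 = 3 × 256 = 768
Position 3: 4 × 16^3 = 4 × 4096 = 16384
Sum = 14 + 96 + 768 + 16384
= 17262


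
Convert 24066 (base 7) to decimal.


Positional values (base 7):
  6 × 7^0 = 6 × 1 = 6
  6 × 7^1 = 6 × 7 = 42
  0 × 7^2 = 0 × 49 = 0
  4 × 7^3 = 4 × 343 = 1372
  2 × 7^4 = 2 × 2401 = 4802
Sum = 6 + 42 + 0 + 1372 + 4802
= 6222


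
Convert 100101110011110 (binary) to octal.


Group into 3-bit groups: 100101110011110
  100 = 4
  101 = 5
  110 = 6
  011 = 3
  110 = 6
= 0o45636


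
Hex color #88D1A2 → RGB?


Hex: #88D1A2
R = 88₁₆ = 136
G = D1₁₆ = 209
B = A2₁₆ = 162
= RGB(136, 209, 162)


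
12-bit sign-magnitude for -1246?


Sign bit: 1 (negative)
Magnitude: 1246 = 10011011110
= 110011011110


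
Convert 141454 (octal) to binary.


Each octal digit → 3 binary bits:
  1 = 001
  4 = 100
  1 = 001
  4 = 100
  5 = 101
  4 = 100
Concatenate: 001 100 001 100 101 100
= 001100001100101100


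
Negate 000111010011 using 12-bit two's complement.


Original: 000111010011
Step 1 - Invert all bits: 111000101100
Step 2 - Add 1: 111000101100 + 1
= 111000101101 (represents -467)


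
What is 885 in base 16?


Divide by 16 repeatedly:
885 ÷ 16 = 55 remainder 5 (5)
55 ÷ 16 = 3 remainder 7 (7)
3 ÷ 16 = 0 remainder 3 (3)
Reading remainders bottom-up:
= 0x375


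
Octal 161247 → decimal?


Positional values:
Position 0: 7 × 8^0 = 7
Position 1: 4 × 8^1 = 32
Position 2: 2 × 8^2 = 128
Position 3: 1 × 8^3 = 512
Position 4: 6 × 8^4 = 24576
Position 5: 1 × 8^5 = 32768
Sum = 7 + 32 + 128 + 512 + 24576 + 32768
= 58023


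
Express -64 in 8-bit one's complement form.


Original: 01000000
Invert all bits:
  bit 0: 0 → 1
  bit 1: 1 → 0
  bit 2: 0 → 1
  bit 3: 0 → 1
  bit 4: 0 → 1
  bit 5: 0 → 1
  bit 6: 0 → 1
  bit 7: 0 → 1
= 10111111


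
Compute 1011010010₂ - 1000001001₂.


Align and subtract column by column (LSB to MSB, borrowing when needed):
  1011010010
- 1000001001
  ----------
  col 0: (0 - 0 borrow-in) - 1 → borrow from next column: (0+2) - 1 = 1, borrow out 1
  col 1: (1 - 1 borrow-in) - 0 → 0 - 0 = 0, borrow out 0
  col 2: (0 - 0 borrow-in) - 0 → 0 - 0 = 0, borrow out 0
  col 3: (0 - 0 borrow-in) - 1 → borrow from next column: (0+2) - 1 = 1, borrow out 1
  col 4: (1 - 1 borrow-in) - 0 → 0 - 0 = 0, borrow out 0
  col 5: (0 - 0 borrow-in) - 0 → 0 - 0 = 0, borrow out 0
  col 6: (1 - 0 borrow-in) - 0 → 1 - 0 = 1, borrow out 0
  col 7: (1 - 0 borrow-in) - 0 → 1 - 0 = 1, borrow out 0
  col 8: (0 - 0 borrow-in) - 0 → 0 - 0 = 0, borrow out 0
  col 9: (1 - 0 borrow-in) - 1 → 1 - 1 = 0, borrow out 0
Reading bits MSB→LSB: 0011001001
Strip leading zeros: 11001001
= 11001001


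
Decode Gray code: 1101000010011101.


Gray code: 1101000010011101
MSB stays the same: 1
Each subsequent bit = prev_binary XOR current_gray:
  B[1] = 1 XOR 1 = 0
  B[2] = 0 XOR 0 = 0
  B[3] = 0 XOR 1 = 1
  B[4] = 1 XOR 0 = 1
  B[5] = 1 XOR 0 = 1
  B[6] = 1 XOR 0 = 1
  B[7] = 1 XOR 0 = 1
  B[8] = 1 XOR 1 = 0
  B[9] = 0 XOR 0 = 0
  B[10] = 0 XOR 0 = 0
  B[11] = 0 XOR 1 = 1
  B[12] = 1 XOR 1 = 0
  B[13] = 0 XOR 1 = 1
  B[14] = 1 XOR 0 = 1
  B[15] = 1 XOR 1 = 0
= 1001111100010110 (40726 decimal)


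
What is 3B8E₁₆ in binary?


Each hex digit → 4 binary bits:
  3 = 0011
  B = 1011
  8 = 1000
  E = 1110
Concatenate: 0011 1011 1000 1110
= 0011101110001110


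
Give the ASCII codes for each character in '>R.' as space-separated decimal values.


String: '>R.'  (3 characters)
Per-character ASCII lookup:
  '>': special character: '>' = 62
  'R': uppercase starts at 65: 'R' = 65 + 17 = 82
  '.': special character: '.' = 46
= 62 82 46


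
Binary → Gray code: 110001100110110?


Binary: 110001100110110
Gray code: G = B XOR (B >> 1)
B >> 1 = 011000110011011
110001100110110 XOR 011000110011011:
  1 XOR 0 = 1
  1 XOR 1 = 0
  0 XOR 1 = 1
  0 XOR 0 = 0
  0 XOR 0 = 0
  1 XOR 0 = 1
  1 XOR 1 = 0
  0 XOR 1 = 1
  0 XOR 0 = 0
  1 XOR 0 = 1
  1 XOR 1 = 0
  0 XOR 1 = 1
  1 XOR 0 = 1
  1 XOR 1 = 0
  0 XOR 1 = 1
= 101001010101101


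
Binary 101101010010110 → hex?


Group into 4-bit nibbles: 0101101010010110
  0101 = 5
  1010 = A
  1001 = 9
  0110 = 6
= 0x5A96


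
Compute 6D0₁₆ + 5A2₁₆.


Align and add column by column (LSB to MSB, each column mod 16 with carry):
  06D0
+ 05A2
  ----
  col 0: 0(0) + 2(2) + 0 (carry in) = 2 → 2(2), carry out 0
  col 1: D(13) + A(10) + 0 (carry in) = 23 → 7(7), carry out 1
  col 2: 6(6) + 5(5) + 1 (carry in) = 12 → C(12), carry out 0
  col 3: 0(0) + 0(0) + 0 (carry in) = 0 → 0(0), carry out 0
Reading digits MSB→LSB: 0C72
Strip leading zeros: C72
= 0xC72


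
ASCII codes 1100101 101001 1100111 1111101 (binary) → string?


Codes (binary): 1100101 101001 1100111 1111101
Per-code ASCII lookup:
  1100101 = 101  (range 97-122: lowercase, 101 - 97 = 4) → 'e'
  101001 = 41  (special character) → ')'
  1100111 = 103  (range 97-122: lowercase, 103 - 97 = 6) → 'g'
  1111101 = 125  (special character) → '}'
= 'e)g}'


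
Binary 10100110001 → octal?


Group into 3-bit groups: 010100110001
  010 = 2
  100 = 4
  110 = 6
  001 = 1
= 0o2461


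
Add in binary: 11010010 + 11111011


Align and add column by column (LSB to MSB, carry propagating):
  011010010
+ 011111011
  ---------
  col 0: 0 + 1 + 0 (carry in) = 1 → bit 1, carry out 0
  col 1: 1 + 1 + 0 (carry in) = 2 → bit 0, carry out 1
  col 2: 0 + 0 + 1 (carry in) = 1 → bit 1, carry out 0
  col 3: 0 + 1 + 0 (carry in) = 1 → bit 1, carry out 0
  col 4: 1 + 1 + 0 (carry in) = 2 → bit 0, carry out 1
  col 5: 0 + 1 + 1 (carry in) = 2 → bit 0, carry out 1
  col 6: 1 + 1 + 1 (carry in) = 3 → bit 1, carry out 1
  col 7: 1 + 1 + 1 (carry in) = 3 → bit 1, carry out 1
  col 8: 0 + 0 + 1 (carry in) = 1 → bit 1, carry out 0
Reading bits MSB→LSB: 111001101
Strip leading zeros: 111001101
= 111001101


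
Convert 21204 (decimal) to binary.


Divide by 2 repeatedly:
21204 ÷ 2 = 10602 remainder 0
10602 ÷ 2 = 5301 remainder 0
5301 ÷ 2 = 2650 remainder 1
2650 ÷ 2 = 1325 remainder 0
1325 ÷ 2 = 662 remainder 1
662 ÷ 2 = 331 remainder 0
331 ÷ 2 = 165 remainder 1
165 ÷ 2 = 82 remainder 1
82 ÷ 2 = 41 remainder 0
41 ÷ 2 = 20 remainder 1
20 ÷ 2 = 10 remainder 0
10 ÷ 2 = 5 remainder 0
5 ÷ 2 = 2 remainder 1
2 ÷ 2 = 1 remainder 0
1 ÷ 2 = 0 remainder 1
Reading remainders bottom-up:
= 101001011010100


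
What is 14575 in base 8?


Divide by 8 repeatedly:
14575 ÷ 8 = 1821 remainder 7
1821 ÷ 8 = 227 remainder 5
227 ÷ 8 = 28 remainder 3
28 ÷ 8 = 3 remainder 4
3 ÷ 8 = 0 remainder 3
Reading remainders bottom-up:
= 0o34357


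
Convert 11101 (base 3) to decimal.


Positional values (base 3):
  1 × 3^0 = 1 × 1 = 1
  0 × 3^1 = 0 × 3 = 0
  1 × 3^2 = 1 × 9 = 9
  1 × 3^3 = 1 × 27 = 27
  1 × 3^4 = 1 × 81 = 81
Sum = 1 + 0 + 9 + 27 + 81
= 118


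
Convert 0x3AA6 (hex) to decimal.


Positional values:
Position 0: 6 × 16^0 = 6 × 1 = 6
Position 1: A × 16^1 = 10 × 16 = 160
Position 2: A × 16^2 = 10 × 256 = 2560
Position 3: 3 × 16^3 = 3 × 4096 = 12288
Sum = 6 + 160 + 2560 + 12288
= 15014


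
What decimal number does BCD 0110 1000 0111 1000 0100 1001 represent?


Each 4-bit group → digit:
  0110 → 6
  1000 → 8
  0111 → 7
  1000 → 8
  0100 → 4
  1001 → 9
= 687849


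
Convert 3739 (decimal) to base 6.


Divide by 6 repeatedly:
3739 ÷ 6 = 623 remainder 1
623 ÷ 6 = 103 remainder 5
103 ÷ 6 = 17 remainder 1
17 ÷ 6 = 2 remainder 5
2 ÷ 6 = 0 remainder 2
Reading remainders bottom-up:
= 25151


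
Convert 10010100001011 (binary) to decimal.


Positional values:
Bit 0: 1 × 2^0 = 1
Bit 1: 1 × 2^1 = 2
Bit 3: 1 × 2^3 = 8
Bit 8: 1 × 2^8 = 256
Bit 10: 1 × 2^10 = 1024
Bit 13: 1 × 2^13 = 8192
Sum = 1 + 2 + 8 + 256 + 1024 + 8192
= 9483


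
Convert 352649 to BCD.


Each digit → 4-bit binary:
  3 → 0011
  5 → 0101
  2 → 0010
  6 → 0110
  4 → 0100
  9 → 1001
= 0011 0101 0010 0110 0100 1001


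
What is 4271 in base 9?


Divide by 9 repeatedly:
4271 ÷ 9 = 474 remainder 5
474 ÷ 9 = 52 remainder 6
52 ÷ 9 = 5 remainder 7
5 ÷ 9 = 0 remainder 5
Reading remainders bottom-up:
= 5765


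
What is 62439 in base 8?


Divide by 8 repeatedly:
62439 ÷ 8 = 7804 remainder 7
7804 ÷ 8 = 975 remainder 4
975 ÷ 8 = 121 remainder 7
121 ÷ 8 = 15 remainder 1
15 ÷ 8 = 1 remainder 7
1 ÷ 8 = 0 remainder 1
Reading remainders bottom-up:
= 0o171747


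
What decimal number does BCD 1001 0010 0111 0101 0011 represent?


Each 4-bit group → digit:
  1001 → 9
  0010 → 2
  0111 → 7
  0101 → 5
  0011 → 3
= 92753


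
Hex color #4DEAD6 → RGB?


Hex: #4DEAD6
R = 4D₁₆ = 77
G = EA₁₆ = 234
B = D6₁₆ = 214
= RGB(77, 234, 214)


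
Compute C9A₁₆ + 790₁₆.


Align and add column by column (LSB to MSB, each column mod 16 with carry):
  0C9A
+ 0790
  ----
  col 0: A(10) + 0(0) + 0 (carry in) = 10 → A(10), carry out 0
  col 1: 9(9) + 9(9) + 0 (carry in) = 18 → 2(2), carry out 1
  col 2: C(12) + 7(7) + 1 (carry in) = 20 → 4(4), carry out 1
  col 3: 0(0) + 0(0) + 1 (carry in) = 1 → 1(1), carry out 0
Reading digits MSB→LSB: 142A
Strip leading zeros: 142A
= 0x142A


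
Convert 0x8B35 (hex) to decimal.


Positional values:
Position 0: 5 × 16^0 = 5 × 1 = 5
Position 1: 3 × 16^1 = 3 × 16 = 48
Position 2: B × 16^2 = 11 × 256 = 2816
Position 3: 8 × 16^3 = 8 × 4096 = 32768
Sum = 5 + 48 + 2816 + 32768
= 35637


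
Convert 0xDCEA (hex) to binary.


Each hex digit → 4 binary bits:
  D = 1101
  C = 1100
  E = 1110
  A = 1010
Concatenate: 1101 1100 1110 1010
= 1101110011101010


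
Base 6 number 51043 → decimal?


Positional values (base 6):
  3 × 6^0 = 3 × 1 = 3
  4 × 6^1 = 4 × 6 = 24
  0 × 6^2 = 0 × 36 = 0
  1 × 6^3 = 1 × 216 = 216
  5 × 6^4 = 5 × 1296 = 6480
Sum = 3 + 24 + 0 + 216 + 6480
= 6723
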